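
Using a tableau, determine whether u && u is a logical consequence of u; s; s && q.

Yes

Initial set: {u; s; (s && q); !(u && u)}.
(s && q): α-rule — add s, q.
!(u && u): β-rule — branch into !u  //  !u.
  branch 1 (add !u):
    × closes — contains both u and !u.
  branch 2 (add !u):
    × closes — contains both u and !u.
All 2 branches close.
Every branch closed, so the premises entail the conclusion.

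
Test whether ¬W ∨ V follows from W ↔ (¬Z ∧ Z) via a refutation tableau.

Initial set: {T (W ↔ (¬Z ∧ Z)); F (¬W ∨ V)}.
F (¬W ∨ V): α-rule — add F ¬W, F V.
T (W ↔ (¬Z ∧ Z)): β-rule — branch into T W, T (¬Z ∧ Z)  //  F W, F (¬Z ∧ Z).
  branch 1 (add T W, T (¬Z ∧ Z)):
    T (¬Z ∧ Z): α-rule — add T ¬Z, T Z.
    × closes — contains both Z and ¬Z.
  branch 2 (add F W, F (¬Z ∧ Z)):
    × closes — contains both W and ¬W.
All 2 branches close.
Every branch closed, so the premises entail the conclusion.

Yes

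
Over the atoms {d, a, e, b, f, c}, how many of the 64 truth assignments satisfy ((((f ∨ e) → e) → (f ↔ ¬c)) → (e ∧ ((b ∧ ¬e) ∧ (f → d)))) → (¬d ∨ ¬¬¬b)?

Initial set: {(((((f ∨ e) → e) → (f ↔ ¬c)) → (e ∧ ((b ∧ ¬e) ∧ (f → d)))) → (¬d ∨ ¬¬¬b))}.
(((((f ∨ e) → e) → (f ↔ ¬c)) → (e ∧ ((b ∧ ¬e) ∧ (f → d)))) → (¬d ∨ ¬¬¬b)): β-rule — branch into ¬((((f ∨ e) → e) → (f ↔ ¬c)) → (e ∧ ((b ∧ ¬e) ∧ (f → d))))  //  (¬d ∨ ¬¬¬b).
  branch 1 (add ¬((((f ∨ e) → e) → (f ↔ ¬c)) → (e ∧ ((b ∧ ¬e) ∧ (f → d))))):
    ¬((((f ∨ e) → e) → (f ↔ ¬c)) → (e ∧ ((b ∧ ¬e) ∧ (f → d)))): α-rule — add (((f ∨ e) → e) → (f ↔ ¬c)), ¬(e ∧ ((b ∧ ¬e) ∧ (f → d))).
    (((f ∨ e) → e) → (f ↔ ¬c)): β-rule — branch into ¬((f ∨ e) → e)  //  (f ↔ ¬c).
      branch 1.1 (add ¬((f ∨ e) → e)):
        ¬((f ∨ e) → e): α-rule — add (f ∨ e), ¬e.
        ¬(e ∧ ((b ∧ ¬e) ∧ (f → d))): β-rule — branch into ¬e  //  ¬((b ∧ ¬e) ∧ (f → d)).
          branch 1.1.1 (add ¬e):
            (f ∨ e): β-rule — branch into f  //  e.
              branch 1.1.1.1 (add f):
                ○ open, literals {e=false, f=true}.
              branch 1.1.1.2 (add e):
                × closes — contains both e and ¬e.
          branch 1.1.2 (add ¬((b ∧ ¬e) ∧ (f → d))):
            (f ∨ e): β-rule — branch into f  //  e.
              branch 1.1.2.1 (add f):
                ¬((b ∧ ¬e) ∧ (f → d)): β-rule — branch into ¬(b ∧ ¬e)  //  ¬(f → d).
                  branch 1.1.2.1.1 (add ¬(b ∧ ¬e)):
                    ¬(b ∧ ¬e): β-rule — branch into ¬b  //  ¬¬e.
                      branch 1.1.2.1.1.1 (add ¬b):
                        ○ open, literals {b=false, e=false, f=true}.
                      branch 1.1.2.1.1.2 (add ¬¬e):
                        × closes — contains both e and ¬e.
                  branch 1.1.2.1.2 (add ¬(f → d)):
                    ¬(f → d): α-rule — add f, ¬d.
                    ○ open, literals {d=false, e=false, f=true}.
              branch 1.1.2.2 (add e):
                × closes — contains both e and ¬e.
      branch 1.2 (add (f ↔ ¬c)):
        ¬(e ∧ ((b ∧ ¬e) ∧ (f → d))): β-rule — branch into ¬e  //  ¬((b ∧ ¬e) ∧ (f → d)).
          branch 1.2.1 (add ¬e):
            (f ↔ ¬c): β-rule — branch into f, ¬c  //  ¬f, ¬¬c.
              branch 1.2.1.1 (add f, ¬c):
                ○ open, literals {c=false, e=false, f=true}.
              branch 1.2.1.2 (add ¬f, ¬¬c):
                ○ open, literals {c=true, e=false, f=false}.
          branch 1.2.2 (add ¬((b ∧ ¬e) ∧ (f → d))):
            (f ↔ ¬c): β-rule — branch into f, ¬c  //  ¬f, ¬¬c.
              branch 1.2.2.1 (add f, ¬c):
                ¬((b ∧ ¬e) ∧ (f → d)): β-rule — branch into ¬(b ∧ ¬e)  //  ¬(f → d).
                  branch 1.2.2.1.1 (add ¬(b ∧ ¬e)):
                    ¬(b ∧ ¬e): β-rule — branch into ¬b  //  ¬¬e.
                      branch 1.2.2.1.1.1 (add ¬b):
                        ○ open, literals {b=false, c=false, f=true}.
                      branch 1.2.2.1.1.2 (add ¬¬e):
                        ○ open, literals {c=false, e=true, f=true}.
                  branch 1.2.2.1.2 (add ¬(f → d)):
                    ¬(f → d): α-rule — add f, ¬d.
                    ○ open, literals {c=false, d=false, f=true}.
              branch 1.2.2.2 (add ¬f, ¬¬c):
                ¬((b ∧ ¬e) ∧ (f → d)): β-rule — branch into ¬(b ∧ ¬e)  //  ¬(f → d).
                  branch 1.2.2.2.1 (add ¬(b ∧ ¬e)):
                    ¬(b ∧ ¬e): β-rule — branch into ¬b  //  ¬¬e.
                      branch 1.2.2.2.1.1 (add ¬b):
                        ○ open, literals {b=false, c=true, f=false}.
                      branch 1.2.2.2.1.2 (add ¬¬e):
                        ○ open, literals {c=true, e=true, f=false}.
                  branch 1.2.2.2.2 (add ¬(f → d)):
                    ¬(f → d): α-rule — add f, ¬d.
                    × closes — contains both f and ¬f.
  branch 2 (add (¬d ∨ ¬¬¬b)):
    (¬d ∨ ¬¬¬b): β-rule — branch into ¬d  //  ¬¬¬b.
      branch 2.1 (add ¬d):
        ○ open, literals {d=false}.
      branch 2.2 (add ¬¬¬b):
        ¬¬¬b: drop double negation, giving ¬b.
        ○ open, literals {b=false}.
4 branches closed, 12 open.
Each open branch fixes some atoms; the unmentioned ones are free. Counting distinct full assignments: branch {e=false, f=true} (d, a, b, c) contributes 16 new; branch {b=false, e=false, f=true} (d, a, c) contributes 0 new; branch {d=false, e=false, f=true} (a, b, c) contributes 0 new; branch {c=false, e=false, f=true} (d, a, b) contributes 0 new; branch {c=true, e=false, f=false} (d, a, b) contributes 8 new; branch {b=false, c=false, f=true} (d, a, e) contributes 4 new; branch {c=false, e=true, f=true} (d, a, b) contributes 4 new; branch {c=false, d=false, f=true} (a, e, b) contributes 0 new; branch {b=false, c=true, f=false} (d, a, e) contributes 4 new; branch {c=true, e=true, f=false} (d, a, b) contributes 4 new; branch {d=false} (a, e, b, f, c) contributes 12 new; branch {b=false} (d, a, e, f, c) contributes 6 new. Total: 58.

58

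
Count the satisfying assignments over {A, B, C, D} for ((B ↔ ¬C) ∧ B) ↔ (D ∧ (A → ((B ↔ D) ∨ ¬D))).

Initial set: {(((B ↔ ¬C) ∧ B) ↔ (D ∧ (A → ((B ↔ D) ∨ ¬D))))}.
(((B ↔ ¬C) ∧ B) ↔ (D ∧ (A → ((B ↔ D) ∨ ¬D)))): β-rule — branch into ((B ↔ ¬C) ∧ B), (D ∧ (A → ((B ↔ D) ∨ ¬D)))  //  ¬((B ↔ ¬C) ∧ B), ¬(D ∧ (A → ((B ↔ D) ∨ ¬D))).
  branch 1 (add ((B ↔ ¬C) ∧ B), (D ∧ (A → ((B ↔ D) ∨ ¬D)))):
    ((B ↔ ¬C) ∧ B): α-rule — add (B ↔ ¬C), B.
    (D ∧ (A → ((B ↔ D) ∨ ¬D))): α-rule — add D, (A → ((B ↔ D) ∨ ¬D)).
    (B ↔ ¬C): β-rule — branch into B, ¬C  //  ¬B, ¬¬C.
      branch 1.1 (add B, ¬C):
        (A → ((B ↔ D) ∨ ¬D)): β-rule — branch into ¬A  //  ((B ↔ D) ∨ ¬D).
          branch 1.1.1 (add ¬A):
            ○ open, literals {A=false, B=true, C=false, D=true}.
          branch 1.1.2 (add ((B ↔ D) ∨ ¬D)):
            ((B ↔ D) ∨ ¬D): β-rule — branch into (B ↔ D)  //  ¬D.
              branch 1.1.2.1 (add (B ↔ D)):
                (B ↔ D): β-rule — branch into B, D  //  ¬B, ¬D.
                  branch 1.1.2.1.1 (add B, D):
                    ○ open, literals {B=true, C=false, D=true}.
                  branch 1.1.2.1.2 (add ¬B, ¬D):
                    × closes — contains both B and ¬B.
              branch 1.1.2.2 (add ¬D):
                × closes — contains both D and ¬D.
      branch 1.2 (add ¬B, ¬¬C):
        × closes — contains both B and ¬B.
  branch 2 (add ¬((B ↔ ¬C) ∧ B), ¬(D ∧ (A → ((B ↔ D) ∨ ¬D)))):
    ¬((B ↔ ¬C) ∧ B): β-rule — branch into ¬(B ↔ ¬C)  //  ¬B.
      branch 2.1 (add ¬(B ↔ ¬C)):
        ¬(D ∧ (A → ((B ↔ D) ∨ ¬D))): β-rule — branch into ¬D  //  ¬(A → ((B ↔ D) ∨ ¬D)).
          branch 2.1.1 (add ¬D):
            ¬(B ↔ ¬C): β-rule — branch into B, ¬¬C  //  ¬B, ¬C.
              branch 2.1.1.1 (add B, ¬¬C):
                ○ open, literals {B=true, C=true, D=false}.
              branch 2.1.1.2 (add ¬B, ¬C):
                ○ open, literals {B=false, C=false, D=false}.
          branch 2.1.2 (add ¬(A → ((B ↔ D) ∨ ¬D))):
            ¬(A → ((B ↔ D) ∨ ¬D)): α-rule — add A, ¬((B ↔ D) ∨ ¬D).
            ¬((B ↔ D) ∨ ¬D): α-rule — add ¬(B ↔ D), ¬¬D.
            ¬(B ↔ ¬C): β-rule — branch into B, ¬¬C  //  ¬B, ¬C.
              branch 2.1.2.1 (add B, ¬¬C):
                ¬(B ↔ D): β-rule — branch into B, ¬D  //  ¬B, D.
                  branch 2.1.2.1.1 (add B, ¬D):
                    × closes — contains both D and ¬D.
                  branch 2.1.2.1.2 (add ¬B, D):
                    × closes — contains both B and ¬B.
              branch 2.1.2.2 (add ¬B, ¬C):
                ¬(B ↔ D): β-rule — branch into B, ¬D  //  ¬B, D.
                  branch 2.1.2.2.1 (add B, ¬D):
                    × closes — contains both B and ¬B.
                  branch 2.1.2.2.2 (add ¬B, D):
                    ○ open, literals {A=true, B=false, C=false, D=true}.
      branch 2.2 (add ¬B):
        ¬(D ∧ (A → ((B ↔ D) ∨ ¬D))): β-rule — branch into ¬D  //  ¬(A → ((B ↔ D) ∨ ¬D)).
          branch 2.2.1 (add ¬D):
            ○ open, literals {B=false, D=false}.
          branch 2.2.2 (add ¬(A → ((B ↔ D) ∨ ¬D))):
            ¬(A → ((B ↔ D) ∨ ¬D)): α-rule — add A, ¬((B ↔ D) ∨ ¬D).
            ¬((B ↔ D) ∨ ¬D): α-rule — add ¬(B ↔ D), ¬¬D.
            ¬(B ↔ D): β-rule — branch into B, ¬D  //  ¬B, D.
              branch 2.2.2.1 (add B, ¬D):
                × closes — contains both B and ¬B.
              branch 2.2.2.2 (add ¬B, D):
                ○ open, literals {A=true, B=false, D=true}.
7 branches closed, 7 open.
Each open branch fixes some atoms; the unmentioned ones are free. Counting distinct full assignments: branch {A=false, B=true, C=false, D=true} (none free) contributes 1 new; branch {B=true, C=false, D=true} (A) contributes 1 new; branch {B=true, C=true, D=false} (A) contributes 2 new; branch {B=false, C=false, D=false} (A) contributes 2 new; branch {A=true, B=false, C=false, D=true} (none free) contributes 1 new; branch {B=false, D=false} (A, C) contributes 2 new; branch {A=true, B=false, D=true} (C) contributes 1 new. Total: 10.

10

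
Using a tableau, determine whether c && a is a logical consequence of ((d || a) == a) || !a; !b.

No

Initial set: {T (((d || a) == a) || !a); T !b; F (c && a)}.
T (((d || a) == a) || !a): β-rule — branch into T ((d || a) == a)  //  T !a.
  branch 1 (add T ((d || a) == a)):
    F (c && a): β-rule — branch into F c  //  F a.
      branch 1.1 (add F c):
        T ((d || a) == a): β-rule — branch into T (d || a), T a  //  F (d || a), F a.
          branch 1.1.1 (add T (d || a), T a):
            T (d || a): β-rule — branch into T d  //  T a.
              branch 1.1.1.1 (add T d):
                ○ open, literals {a=true, b=false, c=false, d=true}.
              branch 1.1.1.2 (add T a):
                ○ open, literals {a=true, b=false, c=false}.
          branch 1.1.2 (add F (d || a), F a):
            F (d || a): α-rule — add F d, F a.
            ○ open, literals {a=false, b=false, c=false, d=false}.
      branch 1.2 (add F a):
        T ((d || a) == a): β-rule — branch into T (d || a), T a  //  F (d || a), F a.
          branch 1.2.1 (add T (d || a), T a):
            × closes — contains both a and !a.
          branch 1.2.2 (add F (d || a), F a):
            F (d || a): α-rule — add F d, F a.
            ○ open, literals {a=false, b=false, d=false}.
  branch 2 (add T !a):
    F (c && a): β-rule — branch into F c  //  F a.
      branch 2.1 (add F c):
        ○ open, literals {a=false, b=false, c=false}.
      branch 2.2 (add F a):
        ○ open, literals {a=false, b=false}.
1 branch closed, 6 open.
An open branch gives a countermodel: a=true, b=false, c=false, d=true (unmentioned atoms arbitrary); the premises hold there but the conclusion fails.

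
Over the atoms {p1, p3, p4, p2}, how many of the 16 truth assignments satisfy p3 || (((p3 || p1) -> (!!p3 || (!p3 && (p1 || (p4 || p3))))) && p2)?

Initial set: {T (p3 || (((p3 || p1) -> (!!p3 || (!p3 && (p1 || (p4 || p3))))) && p2))}.
T (p3 || (((p3 || p1) -> (!!p3 || (!p3 && (p1 || (p4 || p3))))) && p2)): β-rule — branch into T p3  //  T (((p3 || p1) -> (!!p3 || (!p3 && (p1 || (p4 || p3))))) && p2).
  branch 1 (add T p3):
    ○ open, literals {p3=1}.
  branch 2 (add T (((p3 || p1) -> (!!p3 || (!p3 && (p1 || (p4 || p3))))) && p2)):
    T (((p3 || p1) -> (!!p3 || (!p3 && (p1 || (p4 || p3))))) && p2): α-rule — add T ((p3 || p1) -> (!!p3 || (!p3 && (p1 || (p4 || p3))))), T p2.
    T ((p3 || p1) -> (!!p3 || (!p3 && (p1 || (p4 || p3))))): β-rule — branch into F (p3 || p1)  //  T (!!p3 || (!p3 && (p1 || (p4 || p3)))).
      branch 2.1 (add F (p3 || p1)):
        F (p3 || p1): α-rule — add F p3, F p1.
        ○ open, literals {p1=0, p2=1, p3=0}.
      branch 2.2 (add T (!!p3 || (!p3 && (p1 || (p4 || p3))))):
        T (!!p3 || (!p3 && (p1 || (p4 || p3)))): β-rule — branch into T !!p3  //  T (!p3 && (p1 || (p4 || p3))).
          branch 2.2.1 (add T !!p3):
            T !!p3: drop double negation, giving T p3.
            ○ open, literals {p2=1, p3=1}.
          branch 2.2.2 (add T (!p3 && (p1 || (p4 || p3)))):
            T (!p3 && (p1 || (p4 || p3))): α-rule — add T !p3, T (p1 || (p4 || p3)).
            T (p1 || (p4 || p3)): β-rule — branch into T p1  //  T (p4 || p3).
              branch 2.2.2.1 (add T p1):
                ○ open, literals {p1=1, p2=1, p3=0}.
              branch 2.2.2.2 (add T (p4 || p3)):
                T (p4 || p3): β-rule — branch into T p4  //  T p3.
                  branch 2.2.2.2.1 (add T p4):
                    ○ open, literals {p2=1, p3=0, p4=1}.
                  branch 2.2.2.2.2 (add T p3):
                    × closes — contains both p3 and !p3.
1 branch closed, 5 open.
Each open branch fixes some atoms; the unmentioned ones are free. Counting distinct full assignments: branch {p3=1} (p1, p4, p2) contributes 8 new; branch {p1=0, p2=1, p3=0} (p4) contributes 2 new; branch {p2=1, p3=1} (p1, p4) contributes 0 new; branch {p1=1, p2=1, p3=0} (p4) contributes 2 new; branch {p2=1, p3=0, p4=1} (p1) contributes 0 new. Total: 12.

12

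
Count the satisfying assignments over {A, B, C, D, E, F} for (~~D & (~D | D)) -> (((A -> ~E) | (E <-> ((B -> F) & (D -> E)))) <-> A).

Initial set: {((~~D & (~D | D)) -> (((A -> ~E) | (E <-> ((B -> F) & (D -> E)))) <-> A))}.
((~~D & (~D | D)) -> (((A -> ~E) | (E <-> ((B -> F) & (D -> E)))) <-> A)): β-rule — branch into ~(~~D & (~D | D))  //  (((A -> ~E) | (E <-> ((B -> F) & (D -> E)))) <-> A).
  branch 1 (add ~(~~D & (~D | D))):
    ~(~~D & (~D | D)): β-rule — branch into ~~~D  //  ~(~D | D).
      branch 1.1 (add ~~~D):
        ~~~D: drop double negation, giving ~D.
        ○ open, literals {D=0}.
      branch 1.2 (add ~(~D | D)):
        ~(~D | D): α-rule — add ~~D, ~D.
        × closes — contains both D and ~D.
  branch 2 (add (((A -> ~E) | (E <-> ((B -> F) & (D -> E)))) <-> A)):
    (((A -> ~E) | (E <-> ((B -> F) & (D -> E)))) <-> A): β-rule — branch into ((A -> ~E) | (E <-> ((B -> F) & (D -> E)))), A  //  ~((A -> ~E) | (E <-> ((B -> F) & (D -> E)))), ~A.
      branch 2.1 (add ((A -> ~E) | (E <-> ((B -> F) & (D -> E)))), A):
        ((A -> ~E) | (E <-> ((B -> F) & (D -> E)))): β-rule — branch into (A -> ~E)  //  (E <-> ((B -> F) & (D -> E))).
          branch 2.1.1 (add (A -> ~E)):
            (A -> ~E): β-rule — branch into ~A  //  ~E.
              branch 2.1.1.1 (add ~A):
                × closes — contains both A and ~A.
              branch 2.1.1.2 (add ~E):
                ○ open, literals {A=1, E=0}.
          branch 2.1.2 (add (E <-> ((B -> F) & (D -> E)))):
            (E <-> ((B -> F) & (D -> E))): β-rule — branch into E, ((B -> F) & (D -> E))  //  ~E, ~((B -> F) & (D -> E)).
              branch 2.1.2.1 (add E, ((B -> F) & (D -> E))):
                ((B -> F) & (D -> E)): α-rule — add (B -> F), (D -> E).
                (B -> F): β-rule — branch into ~B  //  F.
                  branch 2.1.2.1.1 (add ~B):
                    (D -> E): β-rule — branch into ~D  //  E.
                      branch 2.1.2.1.1.1 (add ~D):
                        ○ open, literals {A=1, B=0, D=0, E=1}.
                      branch 2.1.2.1.1.2 (add E):
                        ○ open, literals {A=1, B=0, E=1}.
                  branch 2.1.2.1.2 (add F):
                    (D -> E): β-rule — branch into ~D  //  E.
                      branch 2.1.2.1.2.1 (add ~D):
                        ○ open, literals {A=1, D=0, E=1, F=1}.
                      branch 2.1.2.1.2.2 (add E):
                        ○ open, literals {A=1, E=1, F=1}.
              branch 2.1.2.2 (add ~E, ~((B -> F) & (D -> E))):
                ~((B -> F) & (D -> E)): β-rule — branch into ~(B -> F)  //  ~(D -> E).
                  branch 2.1.2.2.1 (add ~(B -> F)):
                    ~(B -> F): α-rule — add B, ~F.
                    ○ open, literals {A=1, B=1, E=0, F=0}.
                  branch 2.1.2.2.2 (add ~(D -> E)):
                    ~(D -> E): α-rule — add D, ~E.
                    ○ open, literals {A=1, D=1, E=0}.
      branch 2.2 (add ~((A -> ~E) | (E <-> ((B -> F) & (D -> E)))), ~A):
        ~((A -> ~E) | (E <-> ((B -> F) & (D -> E)))): α-rule — add ~(A -> ~E), ~(E <-> ((B -> F) & (D -> E))).
        ~(A -> ~E): α-rule — add A, ~~E.
        × closes — contains both A and ~A.
3 branches closed, 8 open.
Each open branch fixes some atoms; the unmentioned ones are free. Counting distinct full assignments: branch {D=0} (A, B, C, E, F) contributes 32 new; branch {A=1, E=0} (B, C, D, F) contributes 8 new; branch {A=1, B=0, D=0, E=1} (C, F) contributes 0 new; branch {A=1, B=0, E=1} (C, D, F) contributes 4 new; branch {A=1, D=0, E=1, F=1} (B, C) contributes 0 new; branch {A=1, E=1, F=1} (B, C, D) contributes 2 new; branch {A=1, B=1, E=0, F=0} (C, D) contributes 0 new; branch {A=1, D=1, E=0} (B, C, F) contributes 0 new. Total: 46.

46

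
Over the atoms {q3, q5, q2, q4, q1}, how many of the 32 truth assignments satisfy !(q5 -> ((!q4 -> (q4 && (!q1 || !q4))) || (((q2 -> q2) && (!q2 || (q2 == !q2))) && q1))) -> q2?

30

Initial set: {T (!(q5 -> ((!q4 -> (q4 && (!q1 || !q4))) || (((q2 -> q2) && (!q2 || (q2 == !q2))) && q1))) -> q2)}.
T (!(q5 -> ((!q4 -> (q4 && (!q1 || !q4))) || (((q2 -> q2) && (!q2 || (q2 == !q2))) && q1))) -> q2): β-rule — branch into F !(q5 -> ((!q4 -> (q4 && (!q1 || !q4))) || (((q2 -> q2) && (!q2 || (q2 == !q2))) && q1)))  //  T q2.
  branch 1 (add F !(q5 -> ((!q4 -> (q4 && (!q1 || !q4))) || (((q2 -> q2) && (!q2 || (q2 == !q2))) && q1)))):
    F !(q5 -> ((!q4 -> (q4 && (!q1 || !q4))) || (((q2 -> q2) && (!q2 || (q2 == !q2))) && q1))): β-rule — branch into F q5  //  T ((!q4 -> (q4 && (!q1 || !q4))) || (((q2 -> q2) && (!q2 || (q2 == !q2))) && q1)).
      branch 1.1 (add F q5):
        ○ open, literals {q5=0}.
      branch 1.2 (add T ((!q4 -> (q4 && (!q1 || !q4))) || (((q2 -> q2) && (!q2 || (q2 == !q2))) && q1))):
        T ((!q4 -> (q4 && (!q1 || !q4))) || (((q2 -> q2) && (!q2 || (q2 == !q2))) && q1)): β-rule — branch into T (!q4 -> (q4 && (!q1 || !q4)))  //  T (((q2 -> q2) && (!q2 || (q2 == !q2))) && q1).
          branch 1.2.1 (add T (!q4 -> (q4 && (!q1 || !q4)))):
            T (!q4 -> (q4 && (!q1 || !q4))): β-rule — branch into F !q4  //  T (q4 && (!q1 || !q4)).
              branch 1.2.1.1 (add F !q4):
                ○ open, literals {q4=1}.
              branch 1.2.1.2 (add T (q4 && (!q1 || !q4))):
                T (q4 && (!q1 || !q4)): α-rule — add T q4, T (!q1 || !q4).
                T (!q1 || !q4): β-rule — branch into T !q1  //  T !q4.
                  branch 1.2.1.2.1 (add T !q1):
                    ○ open, literals {q1=0, q4=1}.
                  branch 1.2.1.2.2 (add T !q4):
                    × closes — contains both q4 and !q4.
          branch 1.2.2 (add T (((q2 -> q2) && (!q2 || (q2 == !q2))) && q1)):
            T (((q2 -> q2) && (!q2 || (q2 == !q2))) && q1): α-rule — add T ((q2 -> q2) && (!q2 || (q2 == !q2))), T q1.
            T ((q2 -> q2) && (!q2 || (q2 == !q2))): α-rule — add T (q2 -> q2), T (!q2 || (q2 == !q2)).
            T (q2 -> q2): β-rule — branch into F q2  //  T q2.
              branch 1.2.2.1 (add F q2):
                T (!q2 || (q2 == !q2)): β-rule — branch into T !q2  //  T (q2 == !q2).
                  branch 1.2.2.1.1 (add T !q2):
                    ○ open, literals {q1=1, q2=0}.
                  branch 1.2.2.1.2 (add T (q2 == !q2)):
                    T (q2 == !q2): β-rule — branch into T q2, T !q2  //  F q2, F !q2.
                      branch 1.2.2.1.2.1 (add T q2, T !q2):
                        × closes — contains both q2 and !q2.
                      branch 1.2.2.1.2.2 (add F q2, F !q2):
                        × closes — contains both q2 and !q2.
              branch 1.2.2.2 (add T q2):
                T (!q2 || (q2 == !q2)): β-rule — branch into T !q2  //  T (q2 == !q2).
                  branch 1.2.2.2.1 (add T !q2):
                    × closes — contains both q2 and !q2.
                  branch 1.2.2.2.2 (add T (q2 == !q2)):
                    T (q2 == !q2): β-rule — branch into T q2, T !q2  //  F q2, F !q2.
                      branch 1.2.2.2.2.1 (add T q2, T !q2):
                        × closes — contains both q2 and !q2.
                      branch 1.2.2.2.2.2 (add F q2, F !q2):
                        × closes — contains both q2 and !q2.
  branch 2 (add T q2):
    ○ open, literals {q2=1}.
6 branches closed, 5 open.
Each open branch fixes some atoms; the unmentioned ones are free. Counting distinct full assignments: branch {q5=0} (q3, q2, q4, q1) contributes 16 new; branch {q4=1} (q3, q5, q2, q1) contributes 8 new; branch {q1=0, q4=1} (q3, q5, q2) contributes 0 new; branch {q1=1, q2=0} (q3, q5, q4) contributes 2 new; branch {q2=1} (q3, q5, q4, q1) contributes 4 new. Total: 30.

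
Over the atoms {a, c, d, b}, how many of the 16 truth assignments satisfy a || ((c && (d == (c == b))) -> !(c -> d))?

Initial set: {(a || ((c && (d == (c == b))) -> !(c -> d)))}.
(a || ((c && (d == (c == b))) -> !(c -> d))): β-rule — branch into a  //  ((c && (d == (c == b))) -> !(c -> d)).
  branch 1 (add a):
    ○ open, literals {a=T}.
  branch 2 (add ((c && (d == (c == b))) -> !(c -> d))):
    ((c && (d == (c == b))) -> !(c -> d)): β-rule — branch into !(c && (d == (c == b)))  //  !(c -> d).
      branch 2.1 (add !(c && (d == (c == b)))):
        !(c && (d == (c == b))): β-rule — branch into !c  //  !(d == (c == b)).
          branch 2.1.1 (add !c):
            ○ open, literals {c=F}.
          branch 2.1.2 (add !(d == (c == b))):
            !(d == (c == b)): β-rule — branch into d, !(c == b)  //  !d, (c == b).
              branch 2.1.2.1 (add d, !(c == b)):
                !(c == b): β-rule — branch into c, !b  //  !c, b.
                  branch 2.1.2.1.1 (add c, !b):
                    ○ open, literals {b=F, c=T, d=T}.
                  branch 2.1.2.1.2 (add !c, b):
                    ○ open, literals {b=T, c=F, d=T}.
              branch 2.1.2.2 (add !d, (c == b)):
                (c == b): β-rule — branch into c, b  //  !c, !b.
                  branch 2.1.2.2.1 (add c, b):
                    ○ open, literals {b=T, c=T, d=F}.
                  branch 2.1.2.2.2 (add !c, !b):
                    ○ open, literals {b=F, c=F, d=F}.
      branch 2.2 (add !(c -> d)):
        !(c -> d): α-rule — add c, !d.
        ○ open, literals {c=T, d=F}.
0 branches closed, 7 open.
Each open branch fixes some atoms; the unmentioned ones are free. Counting distinct full assignments: branch {a=T} (c, d, b) contributes 8 new; branch {c=F} (a, d, b) contributes 4 new; branch {b=F, c=T, d=T} (a) contributes 1 new; branch {b=T, c=F, d=T} (a) contributes 0 new; branch {b=T, c=T, d=F} (a) contributes 1 new; branch {b=F, c=F, d=F} (a) contributes 0 new; branch {c=T, d=F} (a, b) contributes 1 new. Total: 15.

15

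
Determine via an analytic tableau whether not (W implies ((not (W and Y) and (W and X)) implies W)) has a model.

Unsatisfiable

Initial set: {not (W implies ((not (W and Y) and (W and X)) implies W))}.
not (W implies ((not (W and Y) and (W and X)) implies W)): α-rule — add W, not ((not (W and Y) and (W and X)) implies W).
not ((not (W and Y) and (W and X)) implies W): α-rule — add (not (W and Y) and (W and X)), not W.
× closes — contains both W and not W.
All 1 branch closes.
Every branch closed; the formula is unsatisfiable.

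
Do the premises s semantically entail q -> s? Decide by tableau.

Yes

Initial set: {s; ~(q -> s)}.
~(q -> s): α-rule — add q, ~s.
× closes — contains both s and ~s.
All 1 branch closes.
Every branch closed, so the premises entail the conclusion.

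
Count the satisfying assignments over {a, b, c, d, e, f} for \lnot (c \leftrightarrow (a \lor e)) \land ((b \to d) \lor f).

28

Initial set: {(\lnot (c \leftrightarrow (a \lor e)) \land ((b \to d) \lor f))}.
(\lnot (c \leftrightarrow (a \lor e)) \land ((b \to d) \lor f)): α-rule — add \lnot (c \leftrightarrow (a \lor e)), ((b \to d) \lor f).
\lnot (c \leftrightarrow (a \lor e)): β-rule — branch into c, \lnot (a \lor e)  //  \lnot c, (a \lor e).
  branch 1 (add c, \lnot (a \lor e)):
    \lnot (a \lor e): α-rule — add \lnot a, \lnot e.
    ((b \to d) \lor f): β-rule — branch into (b \to d)  //  f.
      branch 1.1 (add (b \to d)):
        (b \to d): β-rule — branch into \lnot b  //  d.
          branch 1.1.1 (add \lnot b):
            ○ open, literals {a=F, b=F, c=T, e=F}.
          branch 1.1.2 (add d):
            ○ open, literals {a=F, c=T, d=T, e=F}.
      branch 1.2 (add f):
        ○ open, literals {a=F, c=T, e=F, f=T}.
  branch 2 (add \lnot c, (a \lor e)):
    ((b \to d) \lor f): β-rule — branch into (b \to d)  //  f.
      branch 2.1 (add (b \to d)):
        (a \lor e): β-rule — branch into a  //  e.
          branch 2.1.1 (add a):
            (b \to d): β-rule — branch into \lnot b  //  d.
              branch 2.1.1.1 (add \lnot b):
                ○ open, literals {a=T, b=F, c=F}.
              branch 2.1.1.2 (add d):
                ○ open, literals {a=T, c=F, d=T}.
          branch 2.1.2 (add e):
            (b \to d): β-rule — branch into \lnot b  //  d.
              branch 2.1.2.1 (add \lnot b):
                ○ open, literals {b=F, c=F, e=T}.
              branch 2.1.2.2 (add d):
                ○ open, literals {c=F, d=T, e=T}.
      branch 2.2 (add f):
        (a \lor e): β-rule — branch into a  //  e.
          branch 2.2.1 (add a):
            ○ open, literals {a=T, c=F, f=T}.
          branch 2.2.2 (add e):
            ○ open, literals {c=F, e=T, f=T}.
0 branches closed, 9 open.
Each open branch fixes some atoms; the unmentioned ones are free. Counting distinct full assignments: branch {a=F, b=F, c=T, e=F} (d, f) contributes 4 new; branch {a=F, c=T, d=T, e=F} (b, f) contributes 2 new; branch {a=F, c=T, e=F, f=T} (b, d) contributes 1 new; branch {a=T, b=F, c=F} (d, e, f) contributes 8 new; branch {a=T, c=F, d=T} (b, e, f) contributes 4 new; branch {b=F, c=F, e=T} (a, d, f) contributes 4 new; branch {c=F, d=T, e=T} (a, b, f) contributes 2 new; branch {a=T, c=F, f=T} (b, d, e) contributes 2 new; branch {c=F, e=T, f=T} (a, b, d) contributes 1 new. Total: 28.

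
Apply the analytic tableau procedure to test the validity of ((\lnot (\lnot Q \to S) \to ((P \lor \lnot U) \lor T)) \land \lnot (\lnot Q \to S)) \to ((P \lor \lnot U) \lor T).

Assume the negation and expand:
Initial set: {\lnot (((\lnot (\lnot Q \to S) \to ((P \lor \lnot U) \lor T)) \land \lnot (\lnot Q \to S)) \to ((P \lor \lnot U) \lor T))}.
\lnot (((\lnot (\lnot Q \to S) \to ((P \lor \lnot U) \lor T)) \land \lnot (\lnot Q \to S)) \to ((P \lor \lnot U) \lor T)): α-rule — add ((\lnot (\lnot Q \to S) \to ((P \lor \lnot U) \lor T)) \land \lnot (\lnot Q \to S)), \lnot ((P \lor \lnot U) \lor T).
((\lnot (\lnot Q \to S) \to ((P \lor \lnot U) \lor T)) \land \lnot (\lnot Q \to S)): α-rule — add (\lnot (\lnot Q \to S) \to ((P \lor \lnot U) \lor T)), \lnot (\lnot Q \to S).
\lnot ((P \lor \lnot U) \lor T): α-rule — add \lnot (P \lor \lnot U), \lnot T.
\lnot (\lnot Q \to S): α-rule — add \lnot Q, \lnot S.
\lnot (P \lor \lnot U): α-rule — add \lnot P, \lnot \lnot U.
(\lnot (\lnot Q \to S) \to ((P \lor \lnot U) \lor T)): β-rule — branch into \lnot \lnot (\lnot Q \to S)  //  ((P \lor \lnot U) \lor T).
  branch 1 (add \lnot \lnot (\lnot Q \to S)):
    \lnot \lnot (\lnot Q \to S): β-rule — branch into \lnot \lnot Q  //  S.
      branch 1.1 (add \lnot \lnot Q):
        × closes — contains both Q and \lnot Q.
      branch 1.2 (add S):
        × closes — contains both S and \lnot S.
  branch 2 (add ((P \lor \lnot U) \lor T)):
    ((P \lor \lnot U) \lor T): β-rule — branch into (P \lor \lnot U)  //  T.
      branch 2.1 (add (P \lor \lnot U)):
        (P \lor \lnot U): β-rule — branch into P  //  \lnot U.
          branch 2.1.1 (add P):
            × closes — contains both P and \lnot P.
          branch 2.1.2 (add \lnot U):
            × closes — contains both U and \lnot U.
      branch 2.2 (add T):
        × closes — contains both T and \lnot T.
All 5 branches close.
Every branch closed, so the negation is unsatisfiable and the formula is valid.

Valid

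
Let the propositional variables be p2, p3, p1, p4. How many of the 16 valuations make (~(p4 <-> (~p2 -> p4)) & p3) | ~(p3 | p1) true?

Initial set: {((~(p4 <-> (~p2 -> p4)) & p3) | ~(p3 | p1))}.
((~(p4 <-> (~p2 -> p4)) & p3) | ~(p3 | p1)): β-rule — branch into (~(p4 <-> (~p2 -> p4)) & p3)  //  ~(p3 | p1).
  branch 1 (add (~(p4 <-> (~p2 -> p4)) & p3)):
    (~(p4 <-> (~p2 -> p4)) & p3): α-rule — add ~(p4 <-> (~p2 -> p4)), p3.
    ~(p4 <-> (~p2 -> p4)): β-rule — branch into p4, ~(~p2 -> p4)  //  ~p4, (~p2 -> p4).
      branch 1.1 (add p4, ~(~p2 -> p4)):
        ~(~p2 -> p4): α-rule — add ~p2, ~p4.
        × closes — contains both p4 and ~p4.
      branch 1.2 (add ~p4, (~p2 -> p4)):
        (~p2 -> p4): β-rule — branch into ~~p2  //  p4.
          branch 1.2.1 (add ~~p2):
            ○ open, literals {p2=true, p3=true, p4=false}.
          branch 1.2.2 (add p4):
            × closes — contains both p4 and ~p4.
  branch 2 (add ~(p3 | p1)):
    ~(p3 | p1): α-rule — add ~p3, ~p1.
    ○ open, literals {p1=false, p3=false}.
2 branches closed, 2 open.
Each open branch fixes some atoms; the unmentioned ones are free. Counting distinct full assignments: branch {p2=true, p3=true, p4=false} (p1) contributes 2 new; branch {p1=false, p3=false} (p2, p4) contributes 4 new. Total: 6.

6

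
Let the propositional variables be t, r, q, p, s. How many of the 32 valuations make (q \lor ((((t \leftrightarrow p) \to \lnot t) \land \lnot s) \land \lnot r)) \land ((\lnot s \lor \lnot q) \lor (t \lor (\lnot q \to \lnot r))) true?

19

Initial set: {((q \lor ((((t \leftrightarrow p) \to \lnot t) \land \lnot s) \land \lnot r)) \land ((\lnot s \lor \lnot q) \lor (t \lor (\lnot q \to \lnot r))))}.
((q \lor ((((t \leftrightarrow p) \to \lnot t) \land \lnot s) \land \lnot r)) \land ((\lnot s \lor \lnot q) \lor (t \lor (\lnot q \to \lnot r)))): α-rule — add (q \lor ((((t \leftrightarrow p) \to \lnot t) \land \lnot s) \land \lnot r)), ((\lnot s \lor \lnot q) \lor (t \lor (\lnot q \to \lnot r))).
(q \lor ((((t \leftrightarrow p) \to \lnot t) \land \lnot s) \land \lnot r)): β-rule — branch into q  //  ((((t \leftrightarrow p) \to \lnot t) \land \lnot s) \land \lnot r).
  branch 1 (add q):
    ((\lnot s \lor \lnot q) \lor (t \lor (\lnot q \to \lnot r))): β-rule — branch into (\lnot s \lor \lnot q)  //  (t \lor (\lnot q \to \lnot r)).
      branch 1.1 (add (\lnot s \lor \lnot q)):
        (\lnot s \lor \lnot q): β-rule — branch into \lnot s  //  \lnot q.
          branch 1.1.1 (add \lnot s):
            ○ open, literals {q=1, s=0}.
          branch 1.1.2 (add \lnot q):
            × closes — contains both q and \lnot q.
      branch 1.2 (add (t \lor (\lnot q \to \lnot r))):
        (t \lor (\lnot q \to \lnot r)): β-rule — branch into t  //  (\lnot q \to \lnot r).
          branch 1.2.1 (add t):
            ○ open, literals {q=1, t=1}.
          branch 1.2.2 (add (\lnot q \to \lnot r)):
            (\lnot q \to \lnot r): β-rule — branch into \lnot \lnot q  //  \lnot r.
              branch 1.2.2.1 (add \lnot \lnot q):
                ○ open, literals {q=1}.
              branch 1.2.2.2 (add \lnot r):
                ○ open, literals {q=1, r=0}.
  branch 2 (add ((((t \leftrightarrow p) \to \lnot t) \land \lnot s) \land \lnot r)):
    ((((t \leftrightarrow p) \to \lnot t) \land \lnot s) \land \lnot r): α-rule — add (((t \leftrightarrow p) \to \lnot t) \land \lnot s), \lnot r.
    (((t \leftrightarrow p) \to \lnot t) \land \lnot s): α-rule — add ((t \leftrightarrow p) \to \lnot t), \lnot s.
    ((\lnot s \lor \lnot q) \lor (t \lor (\lnot q \to \lnot r))): β-rule — branch into (\lnot s \lor \lnot q)  //  (t \lor (\lnot q \to \lnot r)).
      branch 2.1 (add (\lnot s \lor \lnot q)):
        ((t \leftrightarrow p) \to \lnot t): β-rule — branch into \lnot (t \leftrightarrow p)  //  \lnot t.
          branch 2.1.1 (add \lnot (t \leftrightarrow p)):
            (\lnot s \lor \lnot q): β-rule — branch into \lnot s  //  \lnot q.
              branch 2.1.1.1 (add \lnot s):
                \lnot (t \leftrightarrow p): β-rule — branch into t, \lnot p  //  \lnot t, p.
                  branch 2.1.1.1.1 (add t, \lnot p):
                    ○ open, literals {p=0, r=0, s=0, t=1}.
                  branch 2.1.1.1.2 (add \lnot t, p):
                    ○ open, literals {p=1, r=0, s=0, t=0}.
              branch 2.1.1.2 (add \lnot q):
                \lnot (t \leftrightarrow p): β-rule — branch into t, \lnot p  //  \lnot t, p.
                  branch 2.1.1.2.1 (add t, \lnot p):
                    ○ open, literals {p=0, q=0, r=0, s=0, t=1}.
                  branch 2.1.1.2.2 (add \lnot t, p):
                    ○ open, literals {p=1, q=0, r=0, s=0, t=0}.
          branch 2.1.2 (add \lnot t):
            (\lnot s \lor \lnot q): β-rule — branch into \lnot s  //  \lnot q.
              branch 2.1.2.1 (add \lnot s):
                ○ open, literals {r=0, s=0, t=0}.
              branch 2.1.2.2 (add \lnot q):
                ○ open, literals {q=0, r=0, s=0, t=0}.
      branch 2.2 (add (t \lor (\lnot q \to \lnot r))):
        ((t \leftrightarrow p) \to \lnot t): β-rule — branch into \lnot (t \leftrightarrow p)  //  \lnot t.
          branch 2.2.1 (add \lnot (t \leftrightarrow p)):
            (t \lor (\lnot q \to \lnot r)): β-rule — branch into t  //  (\lnot q \to \lnot r).
              branch 2.2.1.1 (add t):
                \lnot (t \leftrightarrow p): β-rule — branch into t, \lnot p  //  \lnot t, p.
                  branch 2.2.1.1.1 (add t, \lnot p):
                    ○ open, literals {p=0, r=0, s=0, t=1}.
                  branch 2.2.1.1.2 (add \lnot t, p):
                    × closes — contains both t and \lnot t.
              branch 2.2.1.2 (add (\lnot q \to \lnot r)):
                \lnot (t \leftrightarrow p): β-rule — branch into t, \lnot p  //  \lnot t, p.
                  branch 2.2.1.2.1 (add t, \lnot p):
                    (\lnot q \to \lnot r): β-rule — branch into \lnot \lnot q  //  \lnot r.
                      branch 2.2.1.2.1.1 (add \lnot \lnot q):
                        ○ open, literals {p=0, q=1, r=0, s=0, t=1}.
                      branch 2.2.1.2.1.2 (add \lnot r):
                        ○ open, literals {p=0, r=0, s=0, t=1}.
                  branch 2.2.1.2.2 (add \lnot t, p):
                    (\lnot q \to \lnot r): β-rule — branch into \lnot \lnot q  //  \lnot r.
                      branch 2.2.1.2.2.1 (add \lnot \lnot q):
                        ○ open, literals {p=1, q=1, r=0, s=0, t=0}.
                      branch 2.2.1.2.2.2 (add \lnot r):
                        ○ open, literals {p=1, r=0, s=0, t=0}.
          branch 2.2.2 (add \lnot t):
            (t \lor (\lnot q \to \lnot r)): β-rule — branch into t  //  (\lnot q \to \lnot r).
              branch 2.2.2.1 (add t):
                × closes — contains both t and \lnot t.
              branch 2.2.2.2 (add (\lnot q \to \lnot r)):
                (\lnot q \to \lnot r): β-rule — branch into \lnot \lnot q  //  \lnot r.
                  branch 2.2.2.2.1 (add \lnot \lnot q):
                    ○ open, literals {q=1, r=0, s=0, t=0}.
                  branch 2.2.2.2.2 (add \lnot r):
                    ○ open, literals {r=0, s=0, t=0}.
3 branches closed, 17 open.
Each open branch fixes some atoms; the unmentioned ones are free. Counting distinct full assignments: branch {q=1, s=0} (t, r, p) contributes 8 new; branch {q=1, t=1} (r, p, s) contributes 4 new; branch {q=1} (t, r, p, s) contributes 4 new; branch {q=1, r=0} (t, p, s) contributes 0 new; branch {p=0, r=0, s=0, t=1} (q) contributes 1 new; branch {p=1, r=0, s=0, t=0} (q) contributes 1 new; branch {p=0, q=0, r=0, s=0, t=1} (none free) contributes 0 new; branch {p=1, q=0, r=0, s=0, t=0} (none free) contributes 0 new; branch {r=0, s=0, t=0} (q, p) contributes 1 new; branch {q=0, r=0, s=0, t=0} (p) contributes 0 new; branch {p=0, r=0, s=0, t=1} (q) contributes 0 new; branch {p=0, q=1, r=0, s=0, t=1} (none free) contributes 0 new; branch {p=0, r=0, s=0, t=1} (q) contributes 0 new; branch {p=1, q=1, r=0, s=0, t=0} (none free) contributes 0 new; branch {p=1, r=0, s=0, t=0} (q) contributes 0 new; branch {q=1, r=0, s=0, t=0} (p) contributes 0 new; branch {r=0, s=0, t=0} (q, p) contributes 0 new. Total: 19.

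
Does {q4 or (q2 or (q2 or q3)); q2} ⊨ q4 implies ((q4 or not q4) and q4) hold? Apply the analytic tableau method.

Yes

Initial set: {(q4 or (q2 or (q2 or q3))); q2; not (q4 implies ((q4 or not q4) and q4))}.
not (q4 implies ((q4 or not q4) and q4)): α-rule — add q4, not ((q4 or not q4) and q4).
(q4 or (q2 or (q2 or q3))): β-rule — branch into q4  //  (q2 or (q2 or q3)).
  branch 1 (add q4):
    not ((q4 or not q4) and q4): β-rule — branch into not (q4 or not q4)  //  not q4.
      branch 1.1 (add not (q4 or not q4)):
        not (q4 or not q4): α-rule — add not q4, not not q4.
        × closes — contains both q4 and not q4.
      branch 1.2 (add not q4):
        × closes — contains both q4 and not q4.
  branch 2 (add (q2 or (q2 or q3))):
    not ((q4 or not q4) and q4): β-rule — branch into not (q4 or not q4)  //  not q4.
      branch 2.1 (add not (q4 or not q4)):
        not (q4 or not q4): α-rule — add not q4, not not q4.
        × closes — contains both q4 and not q4.
      branch 2.2 (add not q4):
        × closes — contains both q4 and not q4.
All 4 branches close.
Every branch closed, so the premises entail the conclusion.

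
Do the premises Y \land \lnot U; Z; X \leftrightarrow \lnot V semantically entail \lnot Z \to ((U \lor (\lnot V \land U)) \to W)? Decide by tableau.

Initial set: {(Y \land \lnot U); Z; (X \leftrightarrow \lnot V); \lnot (\lnot Z \to ((U \lor (\lnot V \land U)) \to W))}.
(Y \land \lnot U): α-rule — add Y, \lnot U.
\lnot (\lnot Z \to ((U \lor (\lnot V \land U)) \to W)): α-rule — add \lnot Z, \lnot ((U \lor (\lnot V \land U)) \to W).
× closes — contains both Z and \lnot Z.
All 1 branch closes.
Every branch closed, so the premises entail the conclusion.

Yes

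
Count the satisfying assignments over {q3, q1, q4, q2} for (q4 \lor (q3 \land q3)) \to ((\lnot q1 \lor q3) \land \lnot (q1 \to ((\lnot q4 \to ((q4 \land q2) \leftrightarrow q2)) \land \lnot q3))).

Initial set: {((q4 \lor (q3 \land q3)) \to ((\lnot q1 \lor q3) \land \lnot (q1 \to ((\lnot q4 \to ((q4 \land q2) \leftrightarrow q2)) \land \lnot q3))))}.
((q4 \lor (q3 \land q3)) \to ((\lnot q1 \lor q3) \land \lnot (q1 \to ((\lnot q4 \to ((q4 \land q2) \leftrightarrow q2)) \land \lnot q3)))): β-rule — branch into \lnot (q4 \lor (q3 \land q3))  //  ((\lnot q1 \lor q3) \land \lnot (q1 \to ((\lnot q4 \to ((q4 \land q2) \leftrightarrow q2)) \land \lnot q3))).
  branch 1 (add \lnot (q4 \lor (q3 \land q3))):
    \lnot (q4 \lor (q3 \land q3)): α-rule — add \lnot q4, \lnot (q3 \land q3).
    \lnot (q3 \land q3): β-rule — branch into \lnot q3  //  \lnot q3.
      branch 1.1 (add \lnot q3):
        ○ open, literals {q3=0, q4=0}.
      branch 1.2 (add \lnot q3):
        ○ open, literals {q3=0, q4=0}.
  branch 2 (add ((\lnot q1 \lor q3) \land \lnot (q1 \to ((\lnot q4 \to ((q4 \land q2) \leftrightarrow q2)) \land \lnot q3)))):
    ((\lnot q1 \lor q3) \land \lnot (q1 \to ((\lnot q4 \to ((q4 \land q2) \leftrightarrow q2)) \land \lnot q3))): α-rule — add (\lnot q1 \lor q3), \lnot (q1 \to ((\lnot q4 \to ((q4 \land q2) \leftrightarrow q2)) \land \lnot q3)).
    \lnot (q1 \to ((\lnot q4 \to ((q4 \land q2) \leftrightarrow q2)) \land \lnot q3)): α-rule — add q1, \lnot ((\lnot q4 \to ((q4 \land q2) \leftrightarrow q2)) \land \lnot q3).
    (\lnot q1 \lor q3): β-rule — branch into \lnot q1  //  q3.
      branch 2.1 (add \lnot q1):
        × closes — contains both q1 and \lnot q1.
      branch 2.2 (add q3):
        \lnot ((\lnot q4 \to ((q4 \land q2) \leftrightarrow q2)) \land \lnot q3): β-rule — branch into \lnot (\lnot q4 \to ((q4 \land q2) \leftrightarrow q2))  //  \lnot \lnot q3.
          branch 2.2.1 (add \lnot (\lnot q4 \to ((q4 \land q2) \leftrightarrow q2))):
            \lnot (\lnot q4 \to ((q4 \land q2) \leftrightarrow q2)): α-rule — add \lnot q4, \lnot ((q4 \land q2) \leftrightarrow q2).
            \lnot ((q4 \land q2) \leftrightarrow q2): β-rule — branch into (q4 \land q2), \lnot q2  //  \lnot (q4 \land q2), q2.
              branch 2.2.1.1 (add (q4 \land q2), \lnot q2):
                (q4 \land q2): α-rule — add q4, q2.
                × closes — contains both q4 and \lnot q4.
              branch 2.2.1.2 (add \lnot (q4 \land q2), q2):
                \lnot (q4 \land q2): β-rule — branch into \lnot q4  //  \lnot q2.
                  branch 2.2.1.2.1 (add \lnot q4):
                    ○ open, literals {q1=1, q2=1, q3=1, q4=0}.
                  branch 2.2.1.2.2 (add \lnot q2):
                    × closes — contains both q2 and \lnot q2.
          branch 2.2.2 (add \lnot \lnot q3):
            ○ open, literals {q1=1, q3=1}.
3 branches closed, 4 open.
Each open branch fixes some atoms; the unmentioned ones are free. Counting distinct full assignments: branch {q3=0, q4=0} (q1, q2) contributes 4 new; branch {q3=0, q4=0} (q1, q2) contributes 0 new; branch {q1=1, q2=1, q3=1, q4=0} (none free) contributes 1 new; branch {q1=1, q3=1} (q4, q2) contributes 3 new. Total: 8.

8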